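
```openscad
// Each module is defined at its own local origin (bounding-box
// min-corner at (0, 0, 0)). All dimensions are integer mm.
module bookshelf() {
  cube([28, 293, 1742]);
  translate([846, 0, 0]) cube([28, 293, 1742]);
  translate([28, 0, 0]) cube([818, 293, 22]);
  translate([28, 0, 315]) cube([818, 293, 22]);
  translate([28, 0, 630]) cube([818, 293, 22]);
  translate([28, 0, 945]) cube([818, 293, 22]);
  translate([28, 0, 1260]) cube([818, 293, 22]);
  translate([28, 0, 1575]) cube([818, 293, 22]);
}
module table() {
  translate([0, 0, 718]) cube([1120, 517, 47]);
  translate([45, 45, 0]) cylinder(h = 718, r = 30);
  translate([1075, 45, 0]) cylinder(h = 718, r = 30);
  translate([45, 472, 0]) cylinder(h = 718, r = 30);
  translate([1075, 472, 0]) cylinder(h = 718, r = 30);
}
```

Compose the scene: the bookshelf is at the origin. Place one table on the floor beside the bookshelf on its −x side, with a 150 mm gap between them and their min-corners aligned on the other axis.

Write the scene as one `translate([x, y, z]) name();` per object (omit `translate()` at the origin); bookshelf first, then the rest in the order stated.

bookshelf();
translate([-1270, 0, 0]) table();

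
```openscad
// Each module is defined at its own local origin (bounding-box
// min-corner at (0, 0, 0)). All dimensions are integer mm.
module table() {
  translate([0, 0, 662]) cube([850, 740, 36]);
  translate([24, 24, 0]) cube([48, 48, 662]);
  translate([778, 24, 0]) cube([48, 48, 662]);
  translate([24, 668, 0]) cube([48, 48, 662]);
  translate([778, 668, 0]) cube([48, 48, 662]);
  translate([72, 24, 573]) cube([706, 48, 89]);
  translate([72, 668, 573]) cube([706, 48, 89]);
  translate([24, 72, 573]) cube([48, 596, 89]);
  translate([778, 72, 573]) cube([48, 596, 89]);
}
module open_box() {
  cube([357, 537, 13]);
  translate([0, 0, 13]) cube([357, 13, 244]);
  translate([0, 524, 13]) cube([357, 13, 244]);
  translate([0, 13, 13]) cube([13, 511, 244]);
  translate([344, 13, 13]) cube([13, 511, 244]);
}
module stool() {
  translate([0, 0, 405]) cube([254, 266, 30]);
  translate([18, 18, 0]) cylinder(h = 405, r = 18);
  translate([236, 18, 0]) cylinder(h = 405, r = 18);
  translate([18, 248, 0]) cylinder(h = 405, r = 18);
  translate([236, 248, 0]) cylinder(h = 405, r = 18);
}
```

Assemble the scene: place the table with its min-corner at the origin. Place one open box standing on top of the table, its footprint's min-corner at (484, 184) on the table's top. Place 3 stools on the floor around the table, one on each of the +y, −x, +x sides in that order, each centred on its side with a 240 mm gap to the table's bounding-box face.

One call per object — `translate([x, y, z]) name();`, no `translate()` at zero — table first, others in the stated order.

table();
translate([484, 184, 698]) open_box();
translate([298, 980, 0]) stool();
translate([-494, 237, 0]) stool();
translate([1090, 237, 0]) stool();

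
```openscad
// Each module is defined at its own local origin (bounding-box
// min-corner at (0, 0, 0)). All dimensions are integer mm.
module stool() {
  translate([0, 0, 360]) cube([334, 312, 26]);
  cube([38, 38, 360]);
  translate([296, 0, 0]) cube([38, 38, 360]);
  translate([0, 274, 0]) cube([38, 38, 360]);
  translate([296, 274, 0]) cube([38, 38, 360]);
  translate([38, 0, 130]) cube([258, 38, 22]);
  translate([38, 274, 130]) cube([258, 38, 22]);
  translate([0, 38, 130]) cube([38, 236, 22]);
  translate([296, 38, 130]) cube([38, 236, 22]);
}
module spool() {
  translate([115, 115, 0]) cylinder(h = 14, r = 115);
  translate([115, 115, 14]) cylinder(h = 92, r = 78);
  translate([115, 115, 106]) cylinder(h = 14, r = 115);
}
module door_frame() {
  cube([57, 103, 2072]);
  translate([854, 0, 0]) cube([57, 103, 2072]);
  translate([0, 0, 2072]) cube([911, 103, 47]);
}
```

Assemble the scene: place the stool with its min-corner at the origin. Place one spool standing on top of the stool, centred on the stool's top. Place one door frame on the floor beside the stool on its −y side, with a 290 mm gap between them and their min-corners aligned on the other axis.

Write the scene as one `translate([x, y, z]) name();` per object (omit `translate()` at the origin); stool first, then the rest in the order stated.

stool();
translate([52, 41, 386]) spool();
translate([0, -393, 0]) door_frame();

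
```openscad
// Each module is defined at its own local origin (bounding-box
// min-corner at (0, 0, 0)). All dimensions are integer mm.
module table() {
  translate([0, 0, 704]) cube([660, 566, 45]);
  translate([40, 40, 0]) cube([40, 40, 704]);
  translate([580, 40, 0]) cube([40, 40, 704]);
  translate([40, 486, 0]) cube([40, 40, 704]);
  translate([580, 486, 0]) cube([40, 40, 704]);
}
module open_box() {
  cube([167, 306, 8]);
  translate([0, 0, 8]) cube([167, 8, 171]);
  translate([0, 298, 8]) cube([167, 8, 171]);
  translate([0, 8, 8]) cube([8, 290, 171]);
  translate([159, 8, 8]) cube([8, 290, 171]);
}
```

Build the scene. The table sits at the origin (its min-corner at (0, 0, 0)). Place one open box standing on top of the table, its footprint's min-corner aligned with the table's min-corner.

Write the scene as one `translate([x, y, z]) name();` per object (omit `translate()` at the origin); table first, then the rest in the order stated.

table();
translate([0, 0, 749]) open_box();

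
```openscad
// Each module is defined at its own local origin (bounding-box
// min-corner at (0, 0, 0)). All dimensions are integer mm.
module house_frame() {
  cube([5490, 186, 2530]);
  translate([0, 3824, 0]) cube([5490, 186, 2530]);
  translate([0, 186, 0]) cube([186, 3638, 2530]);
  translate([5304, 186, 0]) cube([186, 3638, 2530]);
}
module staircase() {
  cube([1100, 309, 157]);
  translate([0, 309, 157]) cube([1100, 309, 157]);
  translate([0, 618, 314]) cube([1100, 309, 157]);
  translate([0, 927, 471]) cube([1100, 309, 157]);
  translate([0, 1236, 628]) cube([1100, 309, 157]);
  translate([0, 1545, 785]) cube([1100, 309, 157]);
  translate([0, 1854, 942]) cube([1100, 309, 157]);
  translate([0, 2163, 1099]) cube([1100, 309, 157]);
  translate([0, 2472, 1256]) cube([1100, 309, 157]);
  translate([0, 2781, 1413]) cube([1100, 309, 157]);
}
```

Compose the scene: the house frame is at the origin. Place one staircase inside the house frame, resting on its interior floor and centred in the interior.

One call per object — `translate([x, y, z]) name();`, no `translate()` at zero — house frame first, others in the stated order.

house_frame();
translate([2195, 460, 0]) staircase();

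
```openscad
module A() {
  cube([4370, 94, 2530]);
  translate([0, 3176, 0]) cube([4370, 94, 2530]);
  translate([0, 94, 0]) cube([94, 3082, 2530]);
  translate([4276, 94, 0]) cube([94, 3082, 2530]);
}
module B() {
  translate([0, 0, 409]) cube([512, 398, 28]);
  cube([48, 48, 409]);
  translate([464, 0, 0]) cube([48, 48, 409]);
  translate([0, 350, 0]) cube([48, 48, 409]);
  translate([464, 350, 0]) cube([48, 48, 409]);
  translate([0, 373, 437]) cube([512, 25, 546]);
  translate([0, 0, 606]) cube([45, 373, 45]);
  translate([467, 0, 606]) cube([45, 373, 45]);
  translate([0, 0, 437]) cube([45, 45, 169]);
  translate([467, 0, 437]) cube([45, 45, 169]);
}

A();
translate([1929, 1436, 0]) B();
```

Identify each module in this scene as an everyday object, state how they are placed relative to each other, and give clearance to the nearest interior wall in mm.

A is a house frame. B is a chair. The chair sits inside the house frame, centred. The clearance to the nearest interior wall is 1342 mm.

Clearances: x = 1835, y = 1342; minimum 1342 mm.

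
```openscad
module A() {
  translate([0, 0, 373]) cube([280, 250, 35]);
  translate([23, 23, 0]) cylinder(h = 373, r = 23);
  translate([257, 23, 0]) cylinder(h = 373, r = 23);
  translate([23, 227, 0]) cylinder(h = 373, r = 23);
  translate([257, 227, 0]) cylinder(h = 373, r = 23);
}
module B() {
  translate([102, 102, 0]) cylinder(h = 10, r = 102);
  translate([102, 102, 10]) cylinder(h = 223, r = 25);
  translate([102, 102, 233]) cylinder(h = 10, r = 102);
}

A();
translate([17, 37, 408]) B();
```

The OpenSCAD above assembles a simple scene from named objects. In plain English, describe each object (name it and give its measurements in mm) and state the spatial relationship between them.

A is a simple wooden stool: a rectangular seat 280 mm (x) by 250 mm (y), 35 mm thick, top face at z = 408 mm, on four round legs, each 46 mm in diameter. The legs rest on z = 0, each leg's axis is inset half a diameter from the nearest pair of seat edges (so the leg's bounding box is flush with the corner).

B is a spool: two coaxial disc flanges of radius 102 mm and thickness 10 mm, joined by a core cylinder of radius 25 mm and height 223 mm. The lower flange rests on z = 0 and the three cylinders share a vertical axis.

The spool is on top of the stool.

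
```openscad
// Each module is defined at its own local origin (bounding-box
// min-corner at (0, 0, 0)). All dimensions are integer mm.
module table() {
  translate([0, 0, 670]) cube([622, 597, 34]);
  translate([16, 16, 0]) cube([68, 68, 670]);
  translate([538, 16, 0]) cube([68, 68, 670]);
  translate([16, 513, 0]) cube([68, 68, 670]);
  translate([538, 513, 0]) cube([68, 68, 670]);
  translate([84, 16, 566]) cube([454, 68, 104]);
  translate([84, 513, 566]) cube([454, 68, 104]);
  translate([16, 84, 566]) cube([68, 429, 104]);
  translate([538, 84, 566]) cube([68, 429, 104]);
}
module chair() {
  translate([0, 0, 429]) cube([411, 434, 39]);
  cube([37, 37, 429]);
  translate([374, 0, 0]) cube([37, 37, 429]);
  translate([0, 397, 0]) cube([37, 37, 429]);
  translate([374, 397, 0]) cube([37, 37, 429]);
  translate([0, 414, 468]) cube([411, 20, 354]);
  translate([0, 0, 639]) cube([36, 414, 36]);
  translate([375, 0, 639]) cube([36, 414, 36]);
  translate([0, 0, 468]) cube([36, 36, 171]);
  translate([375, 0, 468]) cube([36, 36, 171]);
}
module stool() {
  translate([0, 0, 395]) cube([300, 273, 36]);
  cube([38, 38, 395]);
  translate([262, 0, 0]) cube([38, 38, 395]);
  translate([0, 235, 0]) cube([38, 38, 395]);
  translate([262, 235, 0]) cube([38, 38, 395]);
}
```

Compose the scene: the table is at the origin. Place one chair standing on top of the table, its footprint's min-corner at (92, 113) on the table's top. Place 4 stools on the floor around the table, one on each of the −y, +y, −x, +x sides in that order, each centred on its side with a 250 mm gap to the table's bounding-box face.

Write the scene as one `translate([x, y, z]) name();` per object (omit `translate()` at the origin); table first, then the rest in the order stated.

table();
translate([92, 113, 704]) chair();
translate([161, -523, 0]) stool();
translate([161, 847, 0]) stool();
translate([-550, 162, 0]) stool();
translate([872, 162, 0]) stool();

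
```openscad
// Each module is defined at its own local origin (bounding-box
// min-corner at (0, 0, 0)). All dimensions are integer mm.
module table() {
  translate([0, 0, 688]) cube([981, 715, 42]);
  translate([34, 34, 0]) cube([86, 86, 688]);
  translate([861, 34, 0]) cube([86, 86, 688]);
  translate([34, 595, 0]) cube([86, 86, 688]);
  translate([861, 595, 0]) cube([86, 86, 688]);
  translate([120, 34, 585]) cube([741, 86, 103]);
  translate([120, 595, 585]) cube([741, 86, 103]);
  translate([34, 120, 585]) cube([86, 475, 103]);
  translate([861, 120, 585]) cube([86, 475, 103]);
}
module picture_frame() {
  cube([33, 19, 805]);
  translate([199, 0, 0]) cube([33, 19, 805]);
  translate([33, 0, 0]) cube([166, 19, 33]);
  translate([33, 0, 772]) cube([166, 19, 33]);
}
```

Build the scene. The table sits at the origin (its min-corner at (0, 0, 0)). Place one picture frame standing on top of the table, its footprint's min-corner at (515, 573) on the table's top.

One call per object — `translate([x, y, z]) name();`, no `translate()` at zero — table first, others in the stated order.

table();
translate([515, 573, 730]) picture_frame();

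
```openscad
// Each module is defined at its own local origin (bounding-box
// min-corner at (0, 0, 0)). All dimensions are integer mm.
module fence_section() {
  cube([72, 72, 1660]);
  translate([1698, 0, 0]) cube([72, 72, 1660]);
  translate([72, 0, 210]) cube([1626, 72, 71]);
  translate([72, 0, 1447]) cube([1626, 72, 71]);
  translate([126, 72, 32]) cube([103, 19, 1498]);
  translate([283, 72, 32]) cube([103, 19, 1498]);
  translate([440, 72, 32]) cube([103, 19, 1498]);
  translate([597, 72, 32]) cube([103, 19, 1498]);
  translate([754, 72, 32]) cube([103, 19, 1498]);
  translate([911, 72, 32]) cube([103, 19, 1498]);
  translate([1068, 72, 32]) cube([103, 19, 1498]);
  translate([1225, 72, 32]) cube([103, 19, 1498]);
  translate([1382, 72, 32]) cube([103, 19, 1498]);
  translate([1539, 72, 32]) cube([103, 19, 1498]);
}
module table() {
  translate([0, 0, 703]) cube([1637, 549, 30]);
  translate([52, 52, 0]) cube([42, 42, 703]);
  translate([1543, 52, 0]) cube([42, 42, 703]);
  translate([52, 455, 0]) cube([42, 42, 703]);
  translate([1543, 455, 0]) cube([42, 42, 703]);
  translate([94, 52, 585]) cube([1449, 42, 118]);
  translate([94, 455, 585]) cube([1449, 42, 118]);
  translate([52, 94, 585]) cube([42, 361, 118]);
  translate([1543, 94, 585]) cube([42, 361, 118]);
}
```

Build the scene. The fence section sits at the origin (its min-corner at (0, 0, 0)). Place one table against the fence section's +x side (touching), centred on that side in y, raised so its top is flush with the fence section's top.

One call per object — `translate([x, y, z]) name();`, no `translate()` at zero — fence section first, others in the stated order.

fence_section();
translate([1770, -229, 927]) table();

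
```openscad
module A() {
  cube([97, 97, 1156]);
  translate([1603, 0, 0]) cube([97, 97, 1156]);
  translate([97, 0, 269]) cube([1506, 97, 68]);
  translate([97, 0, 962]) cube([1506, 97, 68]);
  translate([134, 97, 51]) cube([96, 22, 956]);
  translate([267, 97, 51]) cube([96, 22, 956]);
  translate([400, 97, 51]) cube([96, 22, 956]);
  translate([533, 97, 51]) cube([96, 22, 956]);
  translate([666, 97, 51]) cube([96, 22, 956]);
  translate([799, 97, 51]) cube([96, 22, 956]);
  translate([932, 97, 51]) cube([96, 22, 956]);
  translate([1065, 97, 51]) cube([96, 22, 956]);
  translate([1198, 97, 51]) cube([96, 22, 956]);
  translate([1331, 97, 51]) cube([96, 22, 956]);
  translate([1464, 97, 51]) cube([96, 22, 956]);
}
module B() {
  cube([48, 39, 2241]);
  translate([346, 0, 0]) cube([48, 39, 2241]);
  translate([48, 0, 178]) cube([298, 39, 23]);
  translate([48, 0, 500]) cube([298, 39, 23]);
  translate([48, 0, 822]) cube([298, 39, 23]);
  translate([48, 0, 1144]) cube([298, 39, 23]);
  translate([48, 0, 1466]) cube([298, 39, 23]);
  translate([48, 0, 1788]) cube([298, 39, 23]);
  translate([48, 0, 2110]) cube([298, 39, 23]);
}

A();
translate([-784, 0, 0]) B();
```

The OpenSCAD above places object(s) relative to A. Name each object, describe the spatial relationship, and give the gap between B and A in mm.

A is a fence section. B is a ladder. The ladder is on the floor beside the fence section on its −x side. The gap between the ladder and the fence section is 390 mm.

The ladder's nearest face is 390 mm from the fence section's −x face.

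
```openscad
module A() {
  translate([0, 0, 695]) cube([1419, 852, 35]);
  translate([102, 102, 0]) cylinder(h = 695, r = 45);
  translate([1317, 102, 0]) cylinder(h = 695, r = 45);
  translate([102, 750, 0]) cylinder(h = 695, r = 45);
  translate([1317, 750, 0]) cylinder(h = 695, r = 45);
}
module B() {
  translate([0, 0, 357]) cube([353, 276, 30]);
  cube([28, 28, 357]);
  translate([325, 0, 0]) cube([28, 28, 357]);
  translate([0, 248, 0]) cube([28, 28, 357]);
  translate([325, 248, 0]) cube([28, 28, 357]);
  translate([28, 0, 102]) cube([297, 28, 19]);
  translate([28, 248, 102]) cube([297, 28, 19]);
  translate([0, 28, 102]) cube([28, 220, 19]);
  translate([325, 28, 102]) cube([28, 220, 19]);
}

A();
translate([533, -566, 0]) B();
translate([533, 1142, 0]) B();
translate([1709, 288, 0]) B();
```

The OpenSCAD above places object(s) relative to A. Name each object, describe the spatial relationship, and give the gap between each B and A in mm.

A is a table. B is a stool. Three stools sit around the table at the −y, +y, +x sides. The gap between each stool and the table is 290 mm.

Each stool's nearest face is 290 mm from the table's bounding box.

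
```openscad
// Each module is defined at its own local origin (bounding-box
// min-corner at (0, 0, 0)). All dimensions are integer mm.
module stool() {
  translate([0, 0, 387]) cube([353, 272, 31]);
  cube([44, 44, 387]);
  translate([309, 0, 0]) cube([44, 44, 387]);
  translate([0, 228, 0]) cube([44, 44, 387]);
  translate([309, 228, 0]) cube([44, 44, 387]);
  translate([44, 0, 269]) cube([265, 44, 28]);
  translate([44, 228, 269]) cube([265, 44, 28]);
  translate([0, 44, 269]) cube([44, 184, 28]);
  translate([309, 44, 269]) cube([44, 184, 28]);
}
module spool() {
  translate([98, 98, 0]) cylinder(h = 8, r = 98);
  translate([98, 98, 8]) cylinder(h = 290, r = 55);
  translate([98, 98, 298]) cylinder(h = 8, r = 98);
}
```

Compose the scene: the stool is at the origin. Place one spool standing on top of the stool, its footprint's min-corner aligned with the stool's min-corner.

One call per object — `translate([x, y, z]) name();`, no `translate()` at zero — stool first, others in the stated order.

stool();
translate([0, 0, 418]) spool();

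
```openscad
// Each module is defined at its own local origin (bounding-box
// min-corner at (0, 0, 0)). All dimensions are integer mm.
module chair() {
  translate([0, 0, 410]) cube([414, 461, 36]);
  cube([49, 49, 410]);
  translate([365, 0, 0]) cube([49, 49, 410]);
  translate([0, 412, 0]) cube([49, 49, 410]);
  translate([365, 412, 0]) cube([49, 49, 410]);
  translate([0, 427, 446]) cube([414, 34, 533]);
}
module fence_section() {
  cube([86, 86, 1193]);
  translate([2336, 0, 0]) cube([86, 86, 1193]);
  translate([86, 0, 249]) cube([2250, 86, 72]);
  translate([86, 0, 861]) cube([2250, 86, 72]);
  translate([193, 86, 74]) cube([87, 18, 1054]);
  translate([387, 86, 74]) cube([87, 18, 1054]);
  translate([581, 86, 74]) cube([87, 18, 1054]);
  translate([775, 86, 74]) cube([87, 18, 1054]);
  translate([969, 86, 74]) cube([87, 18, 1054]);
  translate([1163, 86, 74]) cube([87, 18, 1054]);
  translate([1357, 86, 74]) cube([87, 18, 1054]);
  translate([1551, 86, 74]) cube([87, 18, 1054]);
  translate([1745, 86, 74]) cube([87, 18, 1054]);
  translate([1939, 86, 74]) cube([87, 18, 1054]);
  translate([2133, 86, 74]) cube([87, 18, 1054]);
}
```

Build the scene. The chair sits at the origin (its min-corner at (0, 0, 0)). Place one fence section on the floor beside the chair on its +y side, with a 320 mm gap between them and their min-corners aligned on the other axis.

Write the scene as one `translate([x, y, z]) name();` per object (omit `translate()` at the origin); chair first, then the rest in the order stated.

chair();
translate([0, 781, 0]) fence_section();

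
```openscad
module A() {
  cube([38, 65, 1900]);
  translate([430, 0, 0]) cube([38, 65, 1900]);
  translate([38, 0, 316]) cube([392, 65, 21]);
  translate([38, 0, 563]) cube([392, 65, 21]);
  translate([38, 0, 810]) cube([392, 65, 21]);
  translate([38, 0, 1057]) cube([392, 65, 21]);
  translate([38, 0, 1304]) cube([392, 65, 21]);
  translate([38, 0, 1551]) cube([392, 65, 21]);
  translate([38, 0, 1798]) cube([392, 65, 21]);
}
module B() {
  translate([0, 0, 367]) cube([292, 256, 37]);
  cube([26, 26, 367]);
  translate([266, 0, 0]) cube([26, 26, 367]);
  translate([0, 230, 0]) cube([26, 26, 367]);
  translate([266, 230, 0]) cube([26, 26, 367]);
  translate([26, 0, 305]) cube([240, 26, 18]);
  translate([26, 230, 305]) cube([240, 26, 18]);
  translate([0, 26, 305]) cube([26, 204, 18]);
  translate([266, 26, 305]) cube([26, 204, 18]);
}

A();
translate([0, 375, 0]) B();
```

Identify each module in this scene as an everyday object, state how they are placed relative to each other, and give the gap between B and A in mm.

A is a ladder. B is a stool. The stool is on the floor beside the ladder on its +y side. The gap between the stool and the ladder is 310 mm.

The stool's nearest face is 310 mm from the ladder's +y face.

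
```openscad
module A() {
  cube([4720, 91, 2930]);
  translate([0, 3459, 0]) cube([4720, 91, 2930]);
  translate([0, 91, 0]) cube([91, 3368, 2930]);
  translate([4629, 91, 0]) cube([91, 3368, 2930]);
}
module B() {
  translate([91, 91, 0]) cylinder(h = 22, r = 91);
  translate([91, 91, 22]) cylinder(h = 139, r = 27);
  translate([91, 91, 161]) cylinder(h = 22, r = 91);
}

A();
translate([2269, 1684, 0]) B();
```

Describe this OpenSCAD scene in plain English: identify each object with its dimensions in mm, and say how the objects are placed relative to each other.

A is the wall frame of a small rectangular building: four walls, each 2930 mm tall and 91 mm thick, enclosing a footprint 4720 mm (x) by 3550 mm (y) outside-to-outside, with no floor or roof. The front and back walls (the −y and +y sides) span the full width; the two side walls fit between them.

B is a spool: two coaxial disc flanges of radius 91 mm and thickness 22 mm, joined by a core cylinder of radius 27 mm and height 139 mm. The lower flange rests on z = 0 and the three cylinders share a vertical axis.

The spool sits inside the house frame, centred.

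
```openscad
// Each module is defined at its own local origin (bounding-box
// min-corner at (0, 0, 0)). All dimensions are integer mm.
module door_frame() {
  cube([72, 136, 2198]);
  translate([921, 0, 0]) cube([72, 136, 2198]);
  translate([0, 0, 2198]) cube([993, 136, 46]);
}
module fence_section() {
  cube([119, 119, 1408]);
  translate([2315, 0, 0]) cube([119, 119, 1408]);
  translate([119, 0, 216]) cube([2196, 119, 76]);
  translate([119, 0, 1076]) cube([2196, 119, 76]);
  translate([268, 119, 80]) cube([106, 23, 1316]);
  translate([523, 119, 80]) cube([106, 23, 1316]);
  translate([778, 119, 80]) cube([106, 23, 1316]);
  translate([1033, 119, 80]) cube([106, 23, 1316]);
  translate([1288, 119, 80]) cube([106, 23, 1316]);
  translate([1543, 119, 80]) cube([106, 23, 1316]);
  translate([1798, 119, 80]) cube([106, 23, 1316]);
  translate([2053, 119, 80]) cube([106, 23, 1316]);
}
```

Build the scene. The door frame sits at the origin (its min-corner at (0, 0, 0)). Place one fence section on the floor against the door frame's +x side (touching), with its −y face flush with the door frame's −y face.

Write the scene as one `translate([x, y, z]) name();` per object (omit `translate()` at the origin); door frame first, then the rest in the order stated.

door_frame();
translate([993, 0, 0]) fence_section();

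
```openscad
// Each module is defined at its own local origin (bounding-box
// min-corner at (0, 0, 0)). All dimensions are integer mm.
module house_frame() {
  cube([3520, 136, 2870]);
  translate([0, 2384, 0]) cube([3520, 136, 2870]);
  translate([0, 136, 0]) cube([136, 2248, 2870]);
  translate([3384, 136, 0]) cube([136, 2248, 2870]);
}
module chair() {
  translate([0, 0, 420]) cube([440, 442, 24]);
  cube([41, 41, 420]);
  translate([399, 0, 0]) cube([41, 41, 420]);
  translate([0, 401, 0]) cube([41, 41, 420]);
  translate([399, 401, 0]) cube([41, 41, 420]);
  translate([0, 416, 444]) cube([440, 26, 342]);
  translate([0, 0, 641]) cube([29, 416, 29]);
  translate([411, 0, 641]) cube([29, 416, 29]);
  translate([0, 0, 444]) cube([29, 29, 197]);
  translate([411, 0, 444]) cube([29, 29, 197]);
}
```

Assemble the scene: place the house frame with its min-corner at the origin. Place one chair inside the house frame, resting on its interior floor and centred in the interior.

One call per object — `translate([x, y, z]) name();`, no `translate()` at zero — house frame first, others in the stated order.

house_frame();
translate([1540, 1039, 0]) chair();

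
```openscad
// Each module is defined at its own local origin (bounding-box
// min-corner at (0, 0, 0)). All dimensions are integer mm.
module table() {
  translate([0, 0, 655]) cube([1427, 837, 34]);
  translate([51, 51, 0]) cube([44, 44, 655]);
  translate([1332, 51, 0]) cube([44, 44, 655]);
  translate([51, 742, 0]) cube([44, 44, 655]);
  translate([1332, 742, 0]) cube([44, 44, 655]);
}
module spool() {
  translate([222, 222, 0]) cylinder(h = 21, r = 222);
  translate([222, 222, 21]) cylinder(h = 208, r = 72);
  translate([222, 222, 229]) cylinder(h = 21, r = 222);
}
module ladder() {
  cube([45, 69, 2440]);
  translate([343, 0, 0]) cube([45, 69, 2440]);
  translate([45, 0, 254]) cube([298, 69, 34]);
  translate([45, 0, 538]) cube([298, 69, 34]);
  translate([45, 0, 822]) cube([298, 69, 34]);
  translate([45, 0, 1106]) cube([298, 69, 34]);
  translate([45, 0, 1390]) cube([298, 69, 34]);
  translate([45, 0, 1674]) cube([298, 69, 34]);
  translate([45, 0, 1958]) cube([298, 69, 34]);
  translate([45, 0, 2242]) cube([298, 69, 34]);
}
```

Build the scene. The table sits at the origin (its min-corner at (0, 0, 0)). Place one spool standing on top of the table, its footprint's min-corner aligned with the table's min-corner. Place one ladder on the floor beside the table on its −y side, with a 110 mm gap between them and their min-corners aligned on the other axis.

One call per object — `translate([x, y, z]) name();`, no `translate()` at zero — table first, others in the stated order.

table();
translate([0, 0, 689]) spool();
translate([0, -179, 0]) ladder();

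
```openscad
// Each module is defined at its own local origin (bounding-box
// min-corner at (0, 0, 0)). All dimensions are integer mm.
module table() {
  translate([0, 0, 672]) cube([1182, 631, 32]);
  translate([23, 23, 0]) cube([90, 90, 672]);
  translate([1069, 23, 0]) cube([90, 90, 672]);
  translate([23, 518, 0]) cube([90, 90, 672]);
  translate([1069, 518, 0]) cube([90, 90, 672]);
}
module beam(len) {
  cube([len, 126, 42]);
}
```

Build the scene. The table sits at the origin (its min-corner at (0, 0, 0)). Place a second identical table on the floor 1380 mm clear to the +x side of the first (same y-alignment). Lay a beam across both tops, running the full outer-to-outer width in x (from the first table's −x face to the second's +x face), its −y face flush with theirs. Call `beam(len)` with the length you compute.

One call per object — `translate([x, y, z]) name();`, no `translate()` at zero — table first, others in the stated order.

table();
translate([2562, 0, 0]) table();
translate([0, 0, 704]) beam(3744);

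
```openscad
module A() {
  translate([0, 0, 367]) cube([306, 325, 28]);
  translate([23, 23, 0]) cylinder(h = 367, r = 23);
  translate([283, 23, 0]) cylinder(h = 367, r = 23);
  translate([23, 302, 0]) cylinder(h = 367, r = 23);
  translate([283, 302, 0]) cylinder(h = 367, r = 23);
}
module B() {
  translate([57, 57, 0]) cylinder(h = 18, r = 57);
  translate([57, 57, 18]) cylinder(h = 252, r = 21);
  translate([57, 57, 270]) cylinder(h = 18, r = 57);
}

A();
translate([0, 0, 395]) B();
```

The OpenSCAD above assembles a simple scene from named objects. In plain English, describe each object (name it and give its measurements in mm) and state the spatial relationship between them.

A is a four-legged stool. The seat is a 306×325×28 mm slab whose top surface is at z = 395 mm; four round legs, each 46 mm in diameter, run from the floor (z = 0) to the underside of the seat, each leg's axis is inset half a diameter from the nearest pair of seat edges (so the leg's bounding box is flush with the corner).

B is a spool: two coaxial disc flanges of radius 57 mm and thickness 18 mm, joined by a core cylinder of radius 21 mm and height 252 mm. The lower flange rests on z = 0 and the three cylinders share a vertical axis.

The spool is on top of the stool.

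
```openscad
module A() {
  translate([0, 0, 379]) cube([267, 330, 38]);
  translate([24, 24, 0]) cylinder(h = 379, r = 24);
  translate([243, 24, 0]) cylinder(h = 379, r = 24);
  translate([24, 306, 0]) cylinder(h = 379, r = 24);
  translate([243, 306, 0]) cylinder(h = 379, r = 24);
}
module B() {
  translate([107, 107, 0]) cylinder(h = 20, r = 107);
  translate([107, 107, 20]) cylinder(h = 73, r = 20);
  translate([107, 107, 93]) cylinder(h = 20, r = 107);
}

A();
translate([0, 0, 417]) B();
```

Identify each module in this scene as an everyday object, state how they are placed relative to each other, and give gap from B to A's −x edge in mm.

A is a stool. B is a spool. The spool is on top of the stool. The gap from the spool to the stool's −x edge is 0 mm.

The spool's min-x is at 0; the stool's min-x is 0; gap = 0 mm.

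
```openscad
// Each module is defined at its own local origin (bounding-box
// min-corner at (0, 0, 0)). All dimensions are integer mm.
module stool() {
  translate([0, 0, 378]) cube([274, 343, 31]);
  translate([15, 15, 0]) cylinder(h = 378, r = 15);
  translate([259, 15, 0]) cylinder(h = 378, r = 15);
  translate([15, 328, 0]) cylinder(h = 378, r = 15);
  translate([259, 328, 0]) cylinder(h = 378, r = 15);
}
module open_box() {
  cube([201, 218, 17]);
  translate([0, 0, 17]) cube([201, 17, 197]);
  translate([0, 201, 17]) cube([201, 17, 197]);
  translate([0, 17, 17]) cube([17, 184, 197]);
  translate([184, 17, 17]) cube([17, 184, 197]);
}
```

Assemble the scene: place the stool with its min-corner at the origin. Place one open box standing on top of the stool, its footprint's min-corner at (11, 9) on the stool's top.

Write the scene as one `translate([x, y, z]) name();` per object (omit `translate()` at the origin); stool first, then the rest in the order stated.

stool();
translate([11, 9, 409]) open_box();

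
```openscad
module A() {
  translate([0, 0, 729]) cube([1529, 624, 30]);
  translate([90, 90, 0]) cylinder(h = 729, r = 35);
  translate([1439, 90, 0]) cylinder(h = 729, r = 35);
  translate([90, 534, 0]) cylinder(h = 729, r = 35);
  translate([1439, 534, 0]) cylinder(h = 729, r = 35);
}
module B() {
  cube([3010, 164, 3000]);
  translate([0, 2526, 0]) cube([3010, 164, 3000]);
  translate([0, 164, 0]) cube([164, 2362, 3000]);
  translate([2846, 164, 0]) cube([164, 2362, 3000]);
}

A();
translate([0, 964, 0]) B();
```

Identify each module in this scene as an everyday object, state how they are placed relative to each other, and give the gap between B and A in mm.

A is a table. B is a house frame. The house frame is on the floor beside the table on its +y side. The gap between the house frame and the table is 340 mm.

The house frame's nearest face is 340 mm from the table's +y face.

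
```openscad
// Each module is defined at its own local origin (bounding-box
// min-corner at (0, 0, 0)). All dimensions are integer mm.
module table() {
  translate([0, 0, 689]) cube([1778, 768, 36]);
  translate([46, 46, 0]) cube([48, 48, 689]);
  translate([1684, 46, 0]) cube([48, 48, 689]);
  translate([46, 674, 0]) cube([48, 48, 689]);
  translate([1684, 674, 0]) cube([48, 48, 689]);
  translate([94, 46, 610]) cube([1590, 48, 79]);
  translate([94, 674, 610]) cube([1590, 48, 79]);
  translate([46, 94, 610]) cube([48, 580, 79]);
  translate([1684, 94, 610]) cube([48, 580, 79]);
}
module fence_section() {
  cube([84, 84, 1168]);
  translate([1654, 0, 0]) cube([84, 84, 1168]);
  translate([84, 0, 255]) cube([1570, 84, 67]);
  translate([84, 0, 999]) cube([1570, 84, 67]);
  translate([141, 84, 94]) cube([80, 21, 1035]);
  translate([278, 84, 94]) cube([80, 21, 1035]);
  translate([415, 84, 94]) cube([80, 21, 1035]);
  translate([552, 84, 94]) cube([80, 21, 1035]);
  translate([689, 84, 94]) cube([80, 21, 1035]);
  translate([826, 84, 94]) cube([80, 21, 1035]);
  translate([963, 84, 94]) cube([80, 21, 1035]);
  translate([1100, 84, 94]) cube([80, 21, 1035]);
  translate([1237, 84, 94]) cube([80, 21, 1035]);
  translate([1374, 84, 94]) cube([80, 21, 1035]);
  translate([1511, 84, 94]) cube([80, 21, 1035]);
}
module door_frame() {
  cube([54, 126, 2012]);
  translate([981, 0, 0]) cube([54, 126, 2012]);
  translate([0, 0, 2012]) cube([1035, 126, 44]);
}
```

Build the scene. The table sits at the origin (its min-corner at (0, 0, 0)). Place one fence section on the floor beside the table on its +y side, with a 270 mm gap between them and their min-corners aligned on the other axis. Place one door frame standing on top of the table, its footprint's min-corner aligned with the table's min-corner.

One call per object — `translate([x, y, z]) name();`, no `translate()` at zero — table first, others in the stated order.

table();
translate([0, 1038, 0]) fence_section();
translate([0, 0, 725]) door_frame();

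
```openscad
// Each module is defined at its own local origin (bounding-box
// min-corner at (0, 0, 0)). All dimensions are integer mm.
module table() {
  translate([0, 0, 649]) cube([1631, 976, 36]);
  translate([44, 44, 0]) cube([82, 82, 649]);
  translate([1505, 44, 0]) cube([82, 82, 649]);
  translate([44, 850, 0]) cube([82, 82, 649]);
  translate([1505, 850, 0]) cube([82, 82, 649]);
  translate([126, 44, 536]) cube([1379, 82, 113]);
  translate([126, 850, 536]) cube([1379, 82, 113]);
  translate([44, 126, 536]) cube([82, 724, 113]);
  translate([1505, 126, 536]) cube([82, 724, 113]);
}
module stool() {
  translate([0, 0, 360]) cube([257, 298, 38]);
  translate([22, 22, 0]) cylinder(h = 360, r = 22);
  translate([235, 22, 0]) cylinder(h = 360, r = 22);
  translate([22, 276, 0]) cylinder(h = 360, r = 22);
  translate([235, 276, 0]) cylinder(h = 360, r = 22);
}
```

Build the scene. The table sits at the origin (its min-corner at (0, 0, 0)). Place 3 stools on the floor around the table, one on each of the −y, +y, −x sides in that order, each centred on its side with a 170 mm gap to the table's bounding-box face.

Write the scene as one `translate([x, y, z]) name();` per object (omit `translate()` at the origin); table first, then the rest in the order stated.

table();
translate([687, -468, 0]) stool();
translate([687, 1146, 0]) stool();
translate([-427, 339, 0]) stool();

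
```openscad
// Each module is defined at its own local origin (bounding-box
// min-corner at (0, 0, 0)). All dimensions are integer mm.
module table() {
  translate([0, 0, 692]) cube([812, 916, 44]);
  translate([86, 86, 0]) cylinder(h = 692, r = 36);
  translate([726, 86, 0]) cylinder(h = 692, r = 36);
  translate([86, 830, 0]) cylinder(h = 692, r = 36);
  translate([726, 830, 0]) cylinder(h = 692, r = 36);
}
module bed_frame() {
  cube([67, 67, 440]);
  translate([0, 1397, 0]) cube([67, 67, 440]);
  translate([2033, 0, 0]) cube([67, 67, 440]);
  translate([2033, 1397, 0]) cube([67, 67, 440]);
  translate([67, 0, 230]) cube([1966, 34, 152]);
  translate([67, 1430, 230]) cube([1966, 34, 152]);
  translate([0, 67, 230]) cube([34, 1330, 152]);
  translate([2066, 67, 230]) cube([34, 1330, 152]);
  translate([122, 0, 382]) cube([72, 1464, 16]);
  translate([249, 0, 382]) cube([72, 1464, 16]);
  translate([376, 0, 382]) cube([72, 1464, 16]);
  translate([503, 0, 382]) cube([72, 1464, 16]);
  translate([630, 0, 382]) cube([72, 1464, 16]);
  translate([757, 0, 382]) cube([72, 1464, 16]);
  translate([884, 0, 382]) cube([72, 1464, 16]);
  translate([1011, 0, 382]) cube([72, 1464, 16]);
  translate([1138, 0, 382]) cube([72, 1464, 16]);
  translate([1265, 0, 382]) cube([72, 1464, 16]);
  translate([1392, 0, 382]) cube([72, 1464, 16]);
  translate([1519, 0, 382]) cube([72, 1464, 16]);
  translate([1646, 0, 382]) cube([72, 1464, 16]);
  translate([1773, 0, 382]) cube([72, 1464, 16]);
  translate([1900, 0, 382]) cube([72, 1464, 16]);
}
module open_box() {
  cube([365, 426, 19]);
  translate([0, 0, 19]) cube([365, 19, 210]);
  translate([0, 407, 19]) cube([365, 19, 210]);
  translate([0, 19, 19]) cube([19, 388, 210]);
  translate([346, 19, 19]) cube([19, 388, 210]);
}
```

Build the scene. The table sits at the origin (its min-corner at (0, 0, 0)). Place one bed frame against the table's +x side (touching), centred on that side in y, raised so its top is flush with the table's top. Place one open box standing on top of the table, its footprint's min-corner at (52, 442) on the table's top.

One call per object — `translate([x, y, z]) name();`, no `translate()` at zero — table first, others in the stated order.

table();
translate([812, -274, 296]) bed_frame();
translate([52, 442, 736]) open_box();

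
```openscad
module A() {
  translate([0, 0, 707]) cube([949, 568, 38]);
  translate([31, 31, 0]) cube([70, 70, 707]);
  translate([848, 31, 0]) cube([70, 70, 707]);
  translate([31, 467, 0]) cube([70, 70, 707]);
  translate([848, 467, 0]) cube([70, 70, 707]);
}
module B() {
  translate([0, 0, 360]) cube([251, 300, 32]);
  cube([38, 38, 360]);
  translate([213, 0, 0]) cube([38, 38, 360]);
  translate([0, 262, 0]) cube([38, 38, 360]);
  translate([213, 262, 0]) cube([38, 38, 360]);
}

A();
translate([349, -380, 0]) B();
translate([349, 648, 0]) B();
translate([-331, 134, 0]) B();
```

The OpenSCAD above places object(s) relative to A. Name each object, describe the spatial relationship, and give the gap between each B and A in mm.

A is a table. B is a stool. Three stools sit around the table at the −y, +y, −x sides. The gap between each stool and the table is 80 mm.

Each stool's nearest face is 80 mm from the table's bounding box.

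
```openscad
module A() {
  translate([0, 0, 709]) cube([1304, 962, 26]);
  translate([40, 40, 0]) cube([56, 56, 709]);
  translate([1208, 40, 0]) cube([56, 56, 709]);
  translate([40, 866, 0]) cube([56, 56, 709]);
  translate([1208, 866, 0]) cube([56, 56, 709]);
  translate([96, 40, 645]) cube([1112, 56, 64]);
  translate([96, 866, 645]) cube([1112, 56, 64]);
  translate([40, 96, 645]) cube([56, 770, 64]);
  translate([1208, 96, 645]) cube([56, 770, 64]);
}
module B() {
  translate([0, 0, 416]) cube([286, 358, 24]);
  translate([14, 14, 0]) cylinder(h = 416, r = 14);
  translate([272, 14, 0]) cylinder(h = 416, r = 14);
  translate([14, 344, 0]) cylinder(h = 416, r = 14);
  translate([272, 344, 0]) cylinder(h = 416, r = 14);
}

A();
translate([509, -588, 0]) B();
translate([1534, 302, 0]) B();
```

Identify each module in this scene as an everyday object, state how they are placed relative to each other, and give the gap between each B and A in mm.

A is a table. B is a stool. Two stools sit around the table at the −y, +x sides. The gap between each stool and the table is 230 mm.

Each stool's nearest face is 230 mm from the table's bounding box.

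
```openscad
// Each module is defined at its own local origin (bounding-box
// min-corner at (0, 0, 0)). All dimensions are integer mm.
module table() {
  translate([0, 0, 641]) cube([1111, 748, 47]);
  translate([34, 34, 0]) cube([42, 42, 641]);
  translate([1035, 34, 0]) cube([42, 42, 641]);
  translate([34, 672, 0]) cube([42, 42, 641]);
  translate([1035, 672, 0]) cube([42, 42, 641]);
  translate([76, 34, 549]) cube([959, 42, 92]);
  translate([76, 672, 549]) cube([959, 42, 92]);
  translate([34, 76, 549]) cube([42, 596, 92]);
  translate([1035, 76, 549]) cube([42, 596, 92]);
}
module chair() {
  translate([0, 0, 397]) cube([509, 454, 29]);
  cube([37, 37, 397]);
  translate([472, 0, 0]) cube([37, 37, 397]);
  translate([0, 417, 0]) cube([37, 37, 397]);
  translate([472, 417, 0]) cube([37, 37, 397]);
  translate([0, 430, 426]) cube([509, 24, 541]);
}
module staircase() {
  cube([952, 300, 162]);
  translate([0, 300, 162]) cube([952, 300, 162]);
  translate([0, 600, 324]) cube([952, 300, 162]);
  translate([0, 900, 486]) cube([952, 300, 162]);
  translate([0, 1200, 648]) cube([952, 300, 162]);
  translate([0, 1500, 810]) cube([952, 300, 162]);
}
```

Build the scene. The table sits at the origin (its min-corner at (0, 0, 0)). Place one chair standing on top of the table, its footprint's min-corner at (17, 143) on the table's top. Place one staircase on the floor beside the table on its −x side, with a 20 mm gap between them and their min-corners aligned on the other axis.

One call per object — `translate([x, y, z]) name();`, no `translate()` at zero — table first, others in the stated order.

table();
translate([17, 143, 688]) chair();
translate([-972, 0, 0]) staircase();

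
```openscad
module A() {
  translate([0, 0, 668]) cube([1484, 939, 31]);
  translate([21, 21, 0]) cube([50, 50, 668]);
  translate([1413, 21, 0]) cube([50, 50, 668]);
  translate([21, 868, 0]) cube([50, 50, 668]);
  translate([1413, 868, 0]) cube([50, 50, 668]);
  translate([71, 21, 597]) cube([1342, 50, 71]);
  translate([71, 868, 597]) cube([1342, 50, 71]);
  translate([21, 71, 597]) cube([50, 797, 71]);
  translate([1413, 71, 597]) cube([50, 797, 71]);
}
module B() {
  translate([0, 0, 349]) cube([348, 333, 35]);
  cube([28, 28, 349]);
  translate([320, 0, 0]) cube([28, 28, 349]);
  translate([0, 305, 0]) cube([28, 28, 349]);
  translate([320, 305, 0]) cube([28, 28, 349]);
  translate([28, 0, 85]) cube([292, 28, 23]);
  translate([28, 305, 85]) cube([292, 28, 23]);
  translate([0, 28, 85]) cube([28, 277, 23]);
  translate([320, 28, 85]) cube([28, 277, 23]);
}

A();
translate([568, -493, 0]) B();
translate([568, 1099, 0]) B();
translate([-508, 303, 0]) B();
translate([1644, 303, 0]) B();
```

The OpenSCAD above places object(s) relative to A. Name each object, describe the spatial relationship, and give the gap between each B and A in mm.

Each stool's nearest face is 160 mm from the table's bounding box.

A is a table. B is a stool. Four stools sit around the table at the −y, +y, −x, +x sides. The gap between each stool and the table is 160 mm.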